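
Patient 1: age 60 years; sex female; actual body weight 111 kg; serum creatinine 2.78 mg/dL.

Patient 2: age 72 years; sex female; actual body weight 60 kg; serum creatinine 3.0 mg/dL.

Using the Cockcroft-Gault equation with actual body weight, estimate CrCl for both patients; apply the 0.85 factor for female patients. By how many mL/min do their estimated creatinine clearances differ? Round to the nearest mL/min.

Patient 1: CrCl = (140 − 60) × 111 / (72 × 2.78) × 0.85 = 8880.0 / 200.16 × 0.85 ≈ 37.7 mL/min
Patient 2: CrCl = (140 − 72) × 60 / (72 × 3) × 0.85 = 4080.0 / 216.00 × 0.85 ≈ 16.1 mL/min
|37.7 − 16.1| = 21.6 mL/min

22 mL/min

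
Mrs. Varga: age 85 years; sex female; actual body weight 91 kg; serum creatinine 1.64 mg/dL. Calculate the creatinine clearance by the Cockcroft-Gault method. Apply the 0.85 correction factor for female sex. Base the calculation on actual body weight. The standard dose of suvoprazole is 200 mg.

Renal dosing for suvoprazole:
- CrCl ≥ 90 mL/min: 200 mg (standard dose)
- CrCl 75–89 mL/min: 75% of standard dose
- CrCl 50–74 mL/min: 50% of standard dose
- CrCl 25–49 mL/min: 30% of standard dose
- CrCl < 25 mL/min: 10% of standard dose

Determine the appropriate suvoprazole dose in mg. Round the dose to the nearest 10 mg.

60 mg

CrCl = (140 − 85) × 91 / (72 × 1.64) × 0.85 = 5005.0 / 118.08 × 0.85 ≈ 36.0 mL/min
CrCl ≈ 36 mL/min → bracket 25–49 mL/min.
30% of 200 mg = 60 mg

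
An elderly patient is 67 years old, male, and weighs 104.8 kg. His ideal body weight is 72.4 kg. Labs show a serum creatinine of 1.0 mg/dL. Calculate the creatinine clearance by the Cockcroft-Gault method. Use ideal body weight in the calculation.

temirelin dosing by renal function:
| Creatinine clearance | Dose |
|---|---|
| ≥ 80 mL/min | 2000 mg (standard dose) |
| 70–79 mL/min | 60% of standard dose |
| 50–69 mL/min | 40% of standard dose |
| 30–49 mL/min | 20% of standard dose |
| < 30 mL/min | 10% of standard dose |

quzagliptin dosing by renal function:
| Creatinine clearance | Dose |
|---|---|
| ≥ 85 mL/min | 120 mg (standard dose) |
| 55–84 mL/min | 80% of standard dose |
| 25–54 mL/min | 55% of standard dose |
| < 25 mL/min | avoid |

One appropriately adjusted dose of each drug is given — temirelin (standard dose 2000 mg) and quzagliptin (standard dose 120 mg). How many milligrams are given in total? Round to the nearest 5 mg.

1295 mg

CrCl = (140 − 67) × 72.4 / (72 × 1) = 5285.2 / 72.00 ≈ 73.4 mL/min
CrCl ≈ 73 mL/min.
temirelin: 70–79 mL/min → 60% of 2000 mg = 1200 mg.
quzagliptin: 55–84 mL/min → 80% of 120 mg = 96 mg.
Total = 1200 + 96 = 1296 mg.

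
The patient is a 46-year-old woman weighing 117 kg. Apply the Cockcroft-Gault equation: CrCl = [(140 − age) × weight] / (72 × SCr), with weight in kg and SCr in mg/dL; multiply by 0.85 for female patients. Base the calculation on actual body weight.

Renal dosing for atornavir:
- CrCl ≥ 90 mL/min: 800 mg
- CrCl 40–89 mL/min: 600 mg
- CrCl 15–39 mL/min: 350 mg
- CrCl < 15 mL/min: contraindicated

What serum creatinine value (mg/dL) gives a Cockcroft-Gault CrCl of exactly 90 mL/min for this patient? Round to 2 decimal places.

Standard dose requires CrCl ≥ 90 mL/min.
Set (140 − 46) × 117 × 0.85 / (72 × SCr) = 90
SCr = (140 − 46) × 117 × 0.85 / (72 × 90) = 1.443 mg/dL

1.44 mg/dL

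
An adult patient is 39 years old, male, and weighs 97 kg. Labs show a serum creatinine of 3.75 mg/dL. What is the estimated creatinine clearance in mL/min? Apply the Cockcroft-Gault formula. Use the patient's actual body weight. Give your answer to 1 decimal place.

CrCl = (140 − 39) × 97 / (72 × 3.75) = 9797.0 / 270.00 ≈ 36.3 mL/min

36.3 mL/min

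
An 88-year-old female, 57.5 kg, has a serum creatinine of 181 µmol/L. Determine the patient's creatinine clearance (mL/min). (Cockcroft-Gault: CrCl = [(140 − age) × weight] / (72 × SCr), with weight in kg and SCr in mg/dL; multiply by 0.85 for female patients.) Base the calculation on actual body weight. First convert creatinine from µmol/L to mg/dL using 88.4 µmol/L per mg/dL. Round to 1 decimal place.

SCr = 181 / 88.4 = 2.048 mg/dL
CrCl = (140 − 88) × 57.5 / (72 × 2.048) × 0.85 = 2990.0 / 147.46 × 0.85 ≈ 17.2 mL/min

17.2 mL/min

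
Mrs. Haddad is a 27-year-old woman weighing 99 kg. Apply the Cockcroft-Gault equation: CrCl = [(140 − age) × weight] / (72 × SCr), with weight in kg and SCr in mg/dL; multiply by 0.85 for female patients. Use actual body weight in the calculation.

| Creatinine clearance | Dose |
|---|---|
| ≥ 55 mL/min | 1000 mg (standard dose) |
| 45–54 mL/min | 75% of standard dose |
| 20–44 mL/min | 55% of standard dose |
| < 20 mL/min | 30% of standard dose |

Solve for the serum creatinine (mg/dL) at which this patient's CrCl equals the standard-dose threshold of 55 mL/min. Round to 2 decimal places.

2.40 mg/dL

Standard dose requires CrCl ≥ 55 mL/min.
Set (140 − 27) × 99 × 0.85 / (72 × SCr) = 55
SCr = (140 − 27) × 99 × 0.85 / (72 × 55) = 2.401 mg/dL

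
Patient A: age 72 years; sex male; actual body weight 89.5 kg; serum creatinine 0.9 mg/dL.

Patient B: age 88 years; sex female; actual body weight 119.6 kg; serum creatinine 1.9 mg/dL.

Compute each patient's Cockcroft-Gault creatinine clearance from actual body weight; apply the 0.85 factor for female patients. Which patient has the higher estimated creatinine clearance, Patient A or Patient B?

Patient A

Patient A: CrCl = (140 − 72) × 89.5 / (72 × 0.9) = 6086.0 / 64.80 ≈ 93.9 mL/min
Patient B: CrCl = (140 − 88) × 119.6 / (72 × 1.9) × 0.85 = 6219.2 / 136.80 × 0.85 ≈ 38.6 mL/min
93.9 vs 38.6 mL/min → Patient A is higher.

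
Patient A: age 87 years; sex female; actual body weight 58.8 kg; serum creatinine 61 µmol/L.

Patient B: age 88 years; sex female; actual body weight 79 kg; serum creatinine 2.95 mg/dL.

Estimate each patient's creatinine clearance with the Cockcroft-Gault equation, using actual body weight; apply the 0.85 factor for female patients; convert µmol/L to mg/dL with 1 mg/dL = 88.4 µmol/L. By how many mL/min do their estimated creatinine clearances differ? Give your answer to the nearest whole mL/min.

Patient A: SCr = 61 / 88.4 = 0.69 mg/dL
Patient A: CrCl = (140 − 87) × 58.8 / (72 × 0.69) × 0.85 = 3116.4 / 49.68 × 0.85 ≈ 53.3 mL/min
Patient B: CrCl = (140 − 88) × 79 / (72 × 2.95) × 0.85 = 4108.0 / 212.40 × 0.85 ≈ 16.4 mL/min
|53.3 − 16.4| = 36.9 mL/min

37 mL/min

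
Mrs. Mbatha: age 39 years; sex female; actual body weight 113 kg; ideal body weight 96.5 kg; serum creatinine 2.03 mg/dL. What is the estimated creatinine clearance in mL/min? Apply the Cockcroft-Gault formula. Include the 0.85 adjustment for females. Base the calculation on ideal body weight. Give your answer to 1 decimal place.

56.7 mL/min

CrCl = (140 − 39) × 96.5 / (72 × 2.03) × 0.85 = 9746.5 / 146.16 × 0.85 ≈ 56.7 mL/min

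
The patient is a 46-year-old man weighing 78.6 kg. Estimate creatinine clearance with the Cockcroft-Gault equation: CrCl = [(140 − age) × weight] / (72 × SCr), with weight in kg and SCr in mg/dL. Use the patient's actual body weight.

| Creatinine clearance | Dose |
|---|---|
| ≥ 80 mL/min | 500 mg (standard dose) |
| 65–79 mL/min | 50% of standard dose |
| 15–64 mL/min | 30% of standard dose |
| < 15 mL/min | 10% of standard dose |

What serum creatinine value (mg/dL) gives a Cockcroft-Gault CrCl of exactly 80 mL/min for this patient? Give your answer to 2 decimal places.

1.28 mg/dL

Standard dose requires CrCl ≥ 80 mL/min.
Set (140 − 46) × 78.6 / (72 × SCr) = 80
SCr = (140 − 46) × 78.6 / (72 × 80) = 1.283 mg/dL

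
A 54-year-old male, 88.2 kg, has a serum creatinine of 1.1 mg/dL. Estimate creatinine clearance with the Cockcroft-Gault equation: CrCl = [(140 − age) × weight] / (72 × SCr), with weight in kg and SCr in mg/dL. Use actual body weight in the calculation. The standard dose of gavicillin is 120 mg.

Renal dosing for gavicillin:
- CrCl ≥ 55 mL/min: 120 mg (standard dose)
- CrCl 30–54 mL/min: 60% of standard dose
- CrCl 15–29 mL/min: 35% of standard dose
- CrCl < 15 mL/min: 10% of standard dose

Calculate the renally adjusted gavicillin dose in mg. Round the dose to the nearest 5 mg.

120 mg

CrCl = (140 − 54) × 88.2 / (72 × 1.1) = 7585.2 / 79.20 ≈ 95.8 mL/min
CrCl ≈ 96 mL/min → bracket ≥ 55 mL/min.
100% of 120 mg = 120 mg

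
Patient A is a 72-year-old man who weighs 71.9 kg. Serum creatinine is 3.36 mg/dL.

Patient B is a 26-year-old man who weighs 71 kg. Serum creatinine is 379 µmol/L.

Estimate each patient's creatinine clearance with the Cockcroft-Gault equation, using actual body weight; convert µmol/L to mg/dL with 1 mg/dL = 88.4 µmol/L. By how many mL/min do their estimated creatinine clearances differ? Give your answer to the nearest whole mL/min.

6 mL/min

Patient A: CrCl = (140 − 72) × 71.9 / (72 × 3.36) = 4889.2 / 241.92 ≈ 20.2 mL/min
Patient B: SCr = 379 / 88.4 = 4.287 mg/dL
Patient B: CrCl = (140 − 26) × 71 / (72 × 4.287) = 8094.0 / 308.66 ≈ 26.2 mL/min
|20.2 − 26.2| = 6.0 mL/min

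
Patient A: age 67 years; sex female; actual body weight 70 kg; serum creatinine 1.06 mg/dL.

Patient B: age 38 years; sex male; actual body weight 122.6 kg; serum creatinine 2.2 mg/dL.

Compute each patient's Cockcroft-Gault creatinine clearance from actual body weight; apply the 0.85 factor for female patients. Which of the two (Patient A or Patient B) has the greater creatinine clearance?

Patient B

Patient A: CrCl = (140 − 67) × 70 / (72 × 1.06) × 0.85 = 5110.0 / 76.32 × 0.85 ≈ 56.9 mL/min
Patient B: CrCl = (140 − 38) × 122.6 / (72 × 2.2) = 12505.2 / 158.40 ≈ 78.9 mL/min
56.9 vs 78.9 mL/min → Patient B is higher.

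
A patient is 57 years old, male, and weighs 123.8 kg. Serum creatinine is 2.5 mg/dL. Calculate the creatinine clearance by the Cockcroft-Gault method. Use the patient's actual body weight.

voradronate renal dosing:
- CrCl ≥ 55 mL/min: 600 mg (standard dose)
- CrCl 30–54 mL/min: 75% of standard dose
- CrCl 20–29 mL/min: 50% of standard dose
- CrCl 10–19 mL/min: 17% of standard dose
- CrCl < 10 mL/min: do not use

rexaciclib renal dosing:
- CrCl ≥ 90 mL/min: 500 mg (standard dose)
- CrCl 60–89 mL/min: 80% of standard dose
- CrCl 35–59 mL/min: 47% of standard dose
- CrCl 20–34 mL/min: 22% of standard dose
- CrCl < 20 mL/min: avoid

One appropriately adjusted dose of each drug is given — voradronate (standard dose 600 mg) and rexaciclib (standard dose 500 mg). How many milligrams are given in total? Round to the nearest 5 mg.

835 mg

CrCl = (140 − 57) × 123.8 / (72 × 2.5) = 10275.4 / 180.00 ≈ 57.1 mL/min
CrCl ≈ 57 mL/min.
voradronate: ≥ 55 mL/min → 100% of 600 mg = 600 mg.
rexaciclib: 35–59 mL/min → 47% of 500 mg = 235 mg.
Total = 600 + 235 = 835 mg.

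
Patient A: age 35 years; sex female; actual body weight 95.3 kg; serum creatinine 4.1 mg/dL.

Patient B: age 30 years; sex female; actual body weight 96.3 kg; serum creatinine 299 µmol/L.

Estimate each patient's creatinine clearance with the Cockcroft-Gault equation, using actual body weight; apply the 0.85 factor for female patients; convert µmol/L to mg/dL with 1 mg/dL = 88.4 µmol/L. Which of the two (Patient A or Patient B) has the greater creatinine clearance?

Patient B

Patient A: CrCl = (140 − 35) × 95.3 / (72 × 4.1) × 0.85 = 10006.5 / 295.20 × 0.85 ≈ 28.8 mL/min
Patient B: SCr = 299 / 88.4 = 3.382 mg/dL
Patient B: CrCl = (140 − 30) × 96.3 / (72 × 3.382) × 0.85 = 10593.0 / 243.50 × 0.85 ≈ 37.0 mL/min
28.8 vs 37.0 mL/min → Patient B is higher.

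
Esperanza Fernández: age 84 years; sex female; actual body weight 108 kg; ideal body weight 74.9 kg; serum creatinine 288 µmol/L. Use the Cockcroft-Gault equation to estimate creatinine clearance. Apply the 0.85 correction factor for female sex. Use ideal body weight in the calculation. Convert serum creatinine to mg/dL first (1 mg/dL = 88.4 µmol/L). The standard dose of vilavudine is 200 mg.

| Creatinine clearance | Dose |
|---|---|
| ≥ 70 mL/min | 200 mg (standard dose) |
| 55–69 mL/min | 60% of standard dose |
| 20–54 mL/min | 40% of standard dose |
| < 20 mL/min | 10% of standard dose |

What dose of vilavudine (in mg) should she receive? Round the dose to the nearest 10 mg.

20 mg

SCr = 288 / 88.4 = 3.258 mg/dL
CrCl = (140 − 84) × 74.9 / (72 × 3.258) × 0.85 = 4194.4 / 234.58 × 0.85 ≈ 15.2 mL/min
CrCl ≈ 15 mL/min → bracket < 20 mL/min.
10% of 200 mg = 20 mg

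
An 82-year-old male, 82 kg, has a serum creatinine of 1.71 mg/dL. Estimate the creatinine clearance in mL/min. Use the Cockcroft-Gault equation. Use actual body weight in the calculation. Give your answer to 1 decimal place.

38.6 mL/min

CrCl = (140 − 82) × 82 / (72 × 1.71) = 4756.0 / 123.12 ≈ 38.6 mL/min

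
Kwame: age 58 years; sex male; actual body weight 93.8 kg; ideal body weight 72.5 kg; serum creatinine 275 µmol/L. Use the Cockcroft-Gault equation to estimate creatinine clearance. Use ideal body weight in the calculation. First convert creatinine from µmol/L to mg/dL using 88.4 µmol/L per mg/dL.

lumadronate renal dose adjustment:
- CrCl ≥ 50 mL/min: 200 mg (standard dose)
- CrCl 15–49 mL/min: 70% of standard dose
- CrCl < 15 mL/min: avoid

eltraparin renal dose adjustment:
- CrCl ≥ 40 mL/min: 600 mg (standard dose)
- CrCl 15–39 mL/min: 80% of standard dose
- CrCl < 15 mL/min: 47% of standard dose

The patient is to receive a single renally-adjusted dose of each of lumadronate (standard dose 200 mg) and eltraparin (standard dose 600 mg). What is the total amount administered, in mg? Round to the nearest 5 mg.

SCr = 275 / 88.4 = 3.111 mg/dL
CrCl = (140 − 58) × 72.5 / (72 × 3.111) = 5945.0 / 223.99 ≈ 26.5 mL/min
CrCl ≈ 27 mL/min.
lumadronate: 15–49 mL/min → 70% of 200 mg = 140 mg.
eltraparin: 15–39 mL/min → 80% of 600 mg = 480 mg.
Total = 140 + 480 = 620 mg.

620 mg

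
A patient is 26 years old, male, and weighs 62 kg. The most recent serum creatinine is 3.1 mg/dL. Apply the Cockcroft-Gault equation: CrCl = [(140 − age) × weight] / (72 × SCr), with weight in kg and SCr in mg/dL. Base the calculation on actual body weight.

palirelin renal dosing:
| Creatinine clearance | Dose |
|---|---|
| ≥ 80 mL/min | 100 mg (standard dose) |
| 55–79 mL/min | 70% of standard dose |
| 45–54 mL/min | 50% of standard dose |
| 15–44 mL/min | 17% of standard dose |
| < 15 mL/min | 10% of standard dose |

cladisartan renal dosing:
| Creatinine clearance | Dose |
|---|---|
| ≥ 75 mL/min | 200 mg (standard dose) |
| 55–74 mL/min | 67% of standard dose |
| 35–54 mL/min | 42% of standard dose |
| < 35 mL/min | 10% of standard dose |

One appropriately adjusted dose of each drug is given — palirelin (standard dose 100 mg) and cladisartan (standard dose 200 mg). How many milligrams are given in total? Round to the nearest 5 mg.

CrCl = (140 − 26) × 62 / (72 × 3.1) = 7068.0 / 223.20 ≈ 31.7 mL/min
CrCl ≈ 32 mL/min.
palirelin: 15–44 mL/min → 17% of 100 mg = 17 mg.
cladisartan: < 35 mL/min → 10% of 200 mg = 20 mg.
Total = 17 + 20 = 37 mg.

35 mg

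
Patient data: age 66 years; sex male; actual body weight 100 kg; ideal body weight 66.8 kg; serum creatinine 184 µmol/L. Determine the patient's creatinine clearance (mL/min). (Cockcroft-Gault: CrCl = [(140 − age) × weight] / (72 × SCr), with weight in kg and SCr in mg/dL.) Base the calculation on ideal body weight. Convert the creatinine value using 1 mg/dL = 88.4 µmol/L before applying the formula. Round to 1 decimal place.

SCr = 184 / 88.4 = 2.081 mg/dL
CrCl = (140 − 66) × 66.8 / (72 × 2.081) = 4943.2 / 149.83 ≈ 33.0 mL/min

33.0 mL/min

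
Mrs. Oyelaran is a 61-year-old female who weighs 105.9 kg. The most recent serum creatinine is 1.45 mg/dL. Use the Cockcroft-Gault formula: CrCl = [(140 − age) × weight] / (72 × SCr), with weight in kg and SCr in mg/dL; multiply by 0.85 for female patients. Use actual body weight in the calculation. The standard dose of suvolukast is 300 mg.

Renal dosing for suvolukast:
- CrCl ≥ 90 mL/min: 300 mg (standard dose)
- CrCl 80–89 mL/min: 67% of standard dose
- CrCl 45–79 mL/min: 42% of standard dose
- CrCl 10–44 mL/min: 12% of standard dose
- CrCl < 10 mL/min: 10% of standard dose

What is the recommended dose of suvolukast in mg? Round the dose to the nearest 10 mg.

130 mg

CrCl = (140 − 61) × 105.9 / (72 × 1.45) × 0.85 = 8366.1 / 104.40 × 0.85 ≈ 68.1 mL/min
CrCl ≈ 68 mL/min → bracket 45–79 mL/min.
42% of 300 mg = 126 mg → 130 mg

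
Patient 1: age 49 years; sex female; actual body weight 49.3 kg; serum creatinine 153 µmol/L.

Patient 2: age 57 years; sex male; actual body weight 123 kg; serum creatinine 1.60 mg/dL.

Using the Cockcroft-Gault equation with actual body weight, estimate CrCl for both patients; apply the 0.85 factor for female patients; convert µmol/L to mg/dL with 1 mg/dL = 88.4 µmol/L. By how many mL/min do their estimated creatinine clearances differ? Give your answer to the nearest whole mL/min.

58 mL/min

Patient 1: SCr = 153 / 88.4 = 1.731 mg/dL
Patient 1: CrCl = (140 − 49) × 49.3 / (72 × 1.731) × 0.85 = 4486.3 / 124.63 × 0.85 ≈ 30.6 mL/min
Patient 2: CrCl = (140 − 57) × 123 / (72 × 1.6) = 10209.0 / 115.20 ≈ 88.6 mL/min
|30.6 − 88.6| = 58.0 mL/min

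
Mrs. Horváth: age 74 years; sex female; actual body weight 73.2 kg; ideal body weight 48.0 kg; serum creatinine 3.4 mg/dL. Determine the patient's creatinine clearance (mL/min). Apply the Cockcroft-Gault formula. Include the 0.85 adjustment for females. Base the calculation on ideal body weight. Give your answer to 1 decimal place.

11.0 mL/min

CrCl = (140 − 74) × 48 / (72 × 3.4) × 0.85 = 3168.0 / 244.80 × 0.85 ≈ 11.0 mL/min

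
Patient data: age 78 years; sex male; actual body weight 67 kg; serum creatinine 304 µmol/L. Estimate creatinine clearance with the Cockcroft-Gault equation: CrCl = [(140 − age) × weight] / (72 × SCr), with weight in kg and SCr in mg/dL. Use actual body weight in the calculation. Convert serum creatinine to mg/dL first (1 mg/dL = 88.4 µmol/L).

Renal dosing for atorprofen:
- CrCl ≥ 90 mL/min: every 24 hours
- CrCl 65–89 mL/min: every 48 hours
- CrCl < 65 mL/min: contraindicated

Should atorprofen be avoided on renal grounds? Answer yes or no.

SCr = 304 / 88.4 = 3.439 mg/dL
CrCl = (140 − 78) × 67 / (72 × 3.439) = 4154.0 / 247.61 ≈ 16.8 mL/min
CrCl ≈ 17 mL/min, which is < 65 mL/min.

yes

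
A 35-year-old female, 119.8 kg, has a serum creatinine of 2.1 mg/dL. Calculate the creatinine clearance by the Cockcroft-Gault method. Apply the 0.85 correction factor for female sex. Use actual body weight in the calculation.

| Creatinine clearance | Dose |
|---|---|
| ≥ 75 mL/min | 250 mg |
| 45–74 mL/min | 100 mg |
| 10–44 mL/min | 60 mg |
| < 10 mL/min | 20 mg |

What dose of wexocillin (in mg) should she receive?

100 mg

CrCl = (140 − 35) × 119.8 / (72 × 2.1) × 0.85 = 12579.0 / 151.20 × 0.85 ≈ 70.7 mL/min
CrCl ≈ 71 mL/min → bracket 45–74 mL/min.
Dose for this bracket: 100 mg.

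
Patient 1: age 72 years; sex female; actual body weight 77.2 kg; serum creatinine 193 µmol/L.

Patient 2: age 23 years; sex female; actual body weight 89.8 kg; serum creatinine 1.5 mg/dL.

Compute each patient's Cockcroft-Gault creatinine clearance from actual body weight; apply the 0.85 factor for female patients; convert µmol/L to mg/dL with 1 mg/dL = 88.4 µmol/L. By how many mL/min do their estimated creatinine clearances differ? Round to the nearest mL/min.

54 mL/min

Patient 1: SCr = 193 / 88.4 = 2.183 mg/dL
Patient 1: CrCl = (140 − 72) × 77.2 / (72 × 2.183) × 0.85 = 5249.6 / 157.18 × 0.85 ≈ 28.4 mL/min
Patient 2: CrCl = (140 − 23) × 89.8 / (72 × 1.5) × 0.85 = 10506.6 / 108.00 × 0.85 ≈ 82.7 mL/min
|28.4 − 82.7| = 54.3 mL/min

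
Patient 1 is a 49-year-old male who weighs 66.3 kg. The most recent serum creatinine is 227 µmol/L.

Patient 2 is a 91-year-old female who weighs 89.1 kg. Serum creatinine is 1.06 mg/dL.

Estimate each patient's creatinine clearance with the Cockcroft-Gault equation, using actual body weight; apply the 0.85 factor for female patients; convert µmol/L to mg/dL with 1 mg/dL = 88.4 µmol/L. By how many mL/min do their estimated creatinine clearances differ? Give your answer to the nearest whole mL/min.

16 mL/min

Patient 1: SCr = 227 / 88.4 = 2.568 mg/dL
Patient 1: CrCl = (140 − 49) × 66.3 / (72 × 2.568) = 6033.3 / 184.90 ≈ 32.6 mL/min
Patient 2: CrCl = (140 − 91) × 89.1 / (72 × 1.06) × 0.85 = 4365.9 / 76.32 × 0.85 ≈ 48.6 mL/min
|32.6 − 48.6| = 16.0 mL/min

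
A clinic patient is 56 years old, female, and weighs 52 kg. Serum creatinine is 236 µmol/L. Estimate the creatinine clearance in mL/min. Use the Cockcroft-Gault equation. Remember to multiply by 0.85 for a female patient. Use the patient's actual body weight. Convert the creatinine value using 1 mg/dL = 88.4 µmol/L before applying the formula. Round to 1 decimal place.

19.3 mL/min

SCr = 236 / 88.4 = 2.67 mg/dL
CrCl = (140 − 56) × 52 / (72 × 2.67) × 0.85 = 4368.0 / 192.24 × 0.85 ≈ 19.3 mL/min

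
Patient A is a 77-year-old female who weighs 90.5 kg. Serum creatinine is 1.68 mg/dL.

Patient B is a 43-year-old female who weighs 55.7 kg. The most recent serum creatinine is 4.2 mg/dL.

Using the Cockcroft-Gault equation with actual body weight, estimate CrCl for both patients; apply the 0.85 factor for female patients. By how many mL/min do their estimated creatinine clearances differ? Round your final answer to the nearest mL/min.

Patient A: CrCl = (140 − 77) × 90.5 / (72 × 1.68) × 0.85 = 5701.5 / 120.96 × 0.85 ≈ 40.1 mL/min
Patient B: CrCl = (140 − 43) × 55.7 / (72 × 4.2) × 0.85 = 5402.9 / 302.40 × 0.85 ≈ 15.2 mL/min
|40.1 − 15.2| = 24.9 mL/min

25 mL/min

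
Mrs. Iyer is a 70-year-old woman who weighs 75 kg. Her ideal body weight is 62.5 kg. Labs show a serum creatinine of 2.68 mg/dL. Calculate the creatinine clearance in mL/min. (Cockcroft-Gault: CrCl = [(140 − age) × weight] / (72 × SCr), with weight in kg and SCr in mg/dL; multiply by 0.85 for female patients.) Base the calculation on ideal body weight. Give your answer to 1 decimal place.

19.3 mL/min

CrCl = (140 − 70) × 62.5 / (72 × 2.68) × 0.85 = 4375.0 / 192.96 × 0.85 ≈ 19.3 mL/min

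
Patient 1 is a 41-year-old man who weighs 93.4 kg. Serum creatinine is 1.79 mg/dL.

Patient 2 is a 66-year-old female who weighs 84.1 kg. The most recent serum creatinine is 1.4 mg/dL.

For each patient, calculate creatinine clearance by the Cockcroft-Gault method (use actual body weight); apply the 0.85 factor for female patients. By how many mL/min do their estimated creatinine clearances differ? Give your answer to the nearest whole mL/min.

Patient 1: CrCl = (140 − 41) × 93.4 / (72 × 1.79) = 9246.6 / 128.88 ≈ 71.7 mL/min
Patient 2: CrCl = (140 − 66) × 84.1 / (72 × 1.4) × 0.85 = 6223.4 / 100.80 × 0.85 ≈ 52.5 mL/min
|71.7 − 52.5| = 19.2 mL/min

19 mL/min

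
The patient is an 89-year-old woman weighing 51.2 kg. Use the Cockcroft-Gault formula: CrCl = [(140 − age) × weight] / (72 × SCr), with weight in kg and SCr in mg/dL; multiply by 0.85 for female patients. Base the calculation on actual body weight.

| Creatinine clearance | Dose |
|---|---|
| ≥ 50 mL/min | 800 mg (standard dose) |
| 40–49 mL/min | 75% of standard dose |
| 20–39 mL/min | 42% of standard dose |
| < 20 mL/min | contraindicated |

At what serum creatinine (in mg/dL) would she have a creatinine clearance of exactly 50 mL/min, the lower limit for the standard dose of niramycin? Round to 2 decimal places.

Standard dose requires CrCl ≥ 50 mL/min.
Set (140 − 89) × 51.2 × 0.85 / (72 × SCr) = 50
SCr = (140 − 89) × 51.2 × 0.85 / (72 × 50) = 0.617 mg/dL

0.62 mg/dL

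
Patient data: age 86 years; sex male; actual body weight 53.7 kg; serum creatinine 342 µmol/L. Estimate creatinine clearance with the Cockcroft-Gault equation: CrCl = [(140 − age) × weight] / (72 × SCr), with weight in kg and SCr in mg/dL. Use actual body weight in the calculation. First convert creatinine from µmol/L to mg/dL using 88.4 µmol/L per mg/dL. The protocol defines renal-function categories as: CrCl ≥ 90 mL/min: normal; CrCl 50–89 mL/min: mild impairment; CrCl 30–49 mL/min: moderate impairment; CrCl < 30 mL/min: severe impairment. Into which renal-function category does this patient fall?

severe impairment

SCr = 342 / 88.4 = 3.869 mg/dL
CrCl = (140 − 86) × 53.7 / (72 × 3.869) = 2899.8 / 278.57 ≈ 10.4 mL/min
10 mL/min falls in the 'severe impairment' range.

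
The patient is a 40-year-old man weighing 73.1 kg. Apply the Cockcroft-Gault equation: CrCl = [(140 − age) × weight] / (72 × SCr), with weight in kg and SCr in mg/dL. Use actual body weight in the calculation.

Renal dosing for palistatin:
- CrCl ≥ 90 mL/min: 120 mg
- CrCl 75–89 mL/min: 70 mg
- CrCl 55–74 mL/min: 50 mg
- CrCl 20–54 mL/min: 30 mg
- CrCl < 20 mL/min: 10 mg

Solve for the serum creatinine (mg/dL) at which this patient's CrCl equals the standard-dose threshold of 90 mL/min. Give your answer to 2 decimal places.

1.13 mg/dL

Standard dose requires CrCl ≥ 90 mL/min.
Set (140 − 40) × 73.1 / (72 × SCr) = 90
SCr = (140 − 40) × 73.1 / (72 × 90) = 1.128 mg/dL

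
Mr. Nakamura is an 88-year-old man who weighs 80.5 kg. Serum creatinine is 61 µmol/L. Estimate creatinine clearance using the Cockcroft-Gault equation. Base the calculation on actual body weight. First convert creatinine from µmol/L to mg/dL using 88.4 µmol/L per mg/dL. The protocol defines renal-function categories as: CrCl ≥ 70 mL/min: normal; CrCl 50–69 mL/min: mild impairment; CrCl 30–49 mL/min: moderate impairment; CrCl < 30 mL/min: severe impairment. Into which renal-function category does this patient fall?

normal

SCr = 61 / 88.4 = 0.69 mg/dL
CrCl = (140 − 88) × 80.5 / (72 × 0.69) = 4186.0 / 49.68 ≈ 84.3 mL/min
84 mL/min falls in the 'normal' range.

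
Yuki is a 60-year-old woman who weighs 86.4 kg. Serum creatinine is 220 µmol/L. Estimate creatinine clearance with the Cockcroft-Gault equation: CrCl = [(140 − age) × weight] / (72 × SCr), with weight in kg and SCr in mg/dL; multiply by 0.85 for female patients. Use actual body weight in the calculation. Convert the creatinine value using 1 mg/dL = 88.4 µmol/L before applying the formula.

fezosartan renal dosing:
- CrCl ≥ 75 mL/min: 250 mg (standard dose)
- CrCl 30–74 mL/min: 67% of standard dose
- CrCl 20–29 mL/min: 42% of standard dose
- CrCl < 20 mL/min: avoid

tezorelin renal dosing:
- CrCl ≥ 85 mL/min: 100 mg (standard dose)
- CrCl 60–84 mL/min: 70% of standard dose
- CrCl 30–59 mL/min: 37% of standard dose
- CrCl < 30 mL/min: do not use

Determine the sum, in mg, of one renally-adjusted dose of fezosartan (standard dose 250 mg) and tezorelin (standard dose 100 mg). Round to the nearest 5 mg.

SCr = 220 / 88.4 = 2.489 mg/dL
CrCl = (140 − 60) × 86.4 / (72 × 2.489) × 0.85 = 6912.0 / 179.21 × 0.85 ≈ 32.8 mL/min
CrCl ≈ 33 mL/min.
fezosartan: 30–74 mL/min → 67% of 250 mg = 167.5 mg.
tezorelin: 30–59 mL/min → 37% of 100 mg = 37 mg.
Total = 167.5 + 37 = 204.5 mg.

205 mg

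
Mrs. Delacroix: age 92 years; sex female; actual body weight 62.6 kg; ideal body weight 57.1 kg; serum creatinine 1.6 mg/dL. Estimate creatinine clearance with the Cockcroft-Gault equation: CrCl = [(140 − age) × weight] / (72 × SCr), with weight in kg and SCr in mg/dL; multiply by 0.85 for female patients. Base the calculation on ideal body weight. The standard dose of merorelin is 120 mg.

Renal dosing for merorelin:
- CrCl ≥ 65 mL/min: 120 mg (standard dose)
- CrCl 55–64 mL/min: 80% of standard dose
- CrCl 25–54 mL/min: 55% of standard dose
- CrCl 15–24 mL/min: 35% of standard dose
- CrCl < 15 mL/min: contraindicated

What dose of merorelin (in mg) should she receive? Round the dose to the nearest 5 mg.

40 mg

CrCl = (140 − 92) × 57.1 / (72 × 1.6) × 0.85 = 2740.8 / 115.20 × 0.85 ≈ 20.2 mL/min
CrCl ≈ 20 mL/min → bracket 15–24 mL/min.
35% of 120 mg = 42 mg → 40 mg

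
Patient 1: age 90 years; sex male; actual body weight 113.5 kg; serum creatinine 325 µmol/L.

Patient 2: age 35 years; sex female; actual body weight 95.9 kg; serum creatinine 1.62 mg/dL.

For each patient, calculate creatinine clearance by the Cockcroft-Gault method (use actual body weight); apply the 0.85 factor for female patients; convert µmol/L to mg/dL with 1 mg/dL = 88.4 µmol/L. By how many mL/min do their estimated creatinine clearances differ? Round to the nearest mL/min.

Patient 1: SCr = 325 / 88.4 = 3.676 mg/dL
Patient 1: CrCl = (140 − 90) × 113.5 / (72 × 3.676) = 5675.0 / 264.67 ≈ 21.4 mL/min
Patient 2: CrCl = (140 − 35) × 95.9 / (72 × 1.62) × 0.85 = 10069.5 / 116.64 × 0.85 ≈ 73.4 mL/min
|21.4 − 73.4| = 52.0 mL/min

52 mL/min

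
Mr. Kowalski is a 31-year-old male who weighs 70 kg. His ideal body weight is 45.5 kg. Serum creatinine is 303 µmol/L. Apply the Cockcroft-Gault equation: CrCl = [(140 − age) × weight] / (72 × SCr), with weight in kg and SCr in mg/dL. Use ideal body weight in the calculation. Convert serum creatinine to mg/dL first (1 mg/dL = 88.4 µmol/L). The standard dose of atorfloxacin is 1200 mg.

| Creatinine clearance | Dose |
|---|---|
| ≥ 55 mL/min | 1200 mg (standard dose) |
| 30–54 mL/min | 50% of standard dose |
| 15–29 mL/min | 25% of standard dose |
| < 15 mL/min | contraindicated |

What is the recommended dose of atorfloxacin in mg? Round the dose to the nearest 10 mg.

300 mg

SCr = 303 / 88.4 = 3.428 mg/dL
CrCl = (140 − 31) × 45.5 / (72 × 3.428) = 4959.5 / 246.82 ≈ 20.1 mL/min
CrCl ≈ 20 mL/min → bracket 15–29 mL/min.
25% of 1200 mg = 300 mg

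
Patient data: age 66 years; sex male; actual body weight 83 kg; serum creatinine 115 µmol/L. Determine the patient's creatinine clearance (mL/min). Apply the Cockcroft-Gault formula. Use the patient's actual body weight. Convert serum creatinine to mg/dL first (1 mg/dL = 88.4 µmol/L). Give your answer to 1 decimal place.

SCr = 115 / 88.4 = 1.301 mg/dL
CrCl = (140 − 66) × 83 / (72 × 1.301) = 6142.0 / 93.67 ≈ 65.6 mL/min

65.6 mL/min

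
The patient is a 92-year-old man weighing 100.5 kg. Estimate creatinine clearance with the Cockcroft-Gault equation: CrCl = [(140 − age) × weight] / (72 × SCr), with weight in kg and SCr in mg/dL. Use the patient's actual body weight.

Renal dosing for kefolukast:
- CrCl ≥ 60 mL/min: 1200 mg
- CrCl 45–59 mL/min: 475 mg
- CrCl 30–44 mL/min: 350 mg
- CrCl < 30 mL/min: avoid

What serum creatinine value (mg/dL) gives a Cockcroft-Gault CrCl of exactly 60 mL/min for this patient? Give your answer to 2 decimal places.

Standard dose requires CrCl ≥ 60 mL/min.
Set (140 − 92) × 100.5 / (72 × SCr) = 60
SCr = (140 − 92) × 100.5 / (72 × 60) = 1.117 mg/dL

1.12 mg/dL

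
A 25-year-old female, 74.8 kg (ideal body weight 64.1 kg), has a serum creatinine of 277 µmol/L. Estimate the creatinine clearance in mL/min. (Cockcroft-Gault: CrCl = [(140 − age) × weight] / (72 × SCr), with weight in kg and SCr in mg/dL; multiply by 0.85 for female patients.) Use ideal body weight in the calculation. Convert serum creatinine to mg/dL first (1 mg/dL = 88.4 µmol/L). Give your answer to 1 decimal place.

27.8 mL/min

SCr = 277 / 88.4 = 3.133 mg/dL
CrCl = (140 − 25) × 64.1 / (72 × 3.133) × 0.85 = 7371.5 / 225.58 × 0.85 ≈ 27.8 mL/min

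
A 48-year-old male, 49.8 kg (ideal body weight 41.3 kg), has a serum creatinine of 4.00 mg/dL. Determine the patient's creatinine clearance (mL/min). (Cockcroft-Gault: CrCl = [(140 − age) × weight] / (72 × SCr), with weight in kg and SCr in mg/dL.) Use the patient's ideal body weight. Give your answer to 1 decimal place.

CrCl = (140 − 48) × 41.3 / (72 × 4) = 3799.6 / 288.00 ≈ 13.2 mL/min

13.2 mL/min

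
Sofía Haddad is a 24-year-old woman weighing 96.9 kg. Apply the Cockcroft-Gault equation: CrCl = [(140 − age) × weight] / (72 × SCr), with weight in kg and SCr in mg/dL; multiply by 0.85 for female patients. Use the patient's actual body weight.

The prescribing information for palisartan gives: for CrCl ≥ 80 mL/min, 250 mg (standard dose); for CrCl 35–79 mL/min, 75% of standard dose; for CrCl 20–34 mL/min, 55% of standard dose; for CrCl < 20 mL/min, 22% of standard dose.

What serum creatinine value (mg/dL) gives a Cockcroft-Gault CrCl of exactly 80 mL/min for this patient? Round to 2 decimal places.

Standard dose requires CrCl ≥ 80 mL/min.
Set (140 − 24) × 96.9 × 0.85 / (72 × SCr) = 80
SCr = (140 − 24) × 96.9 × 0.85 / (72 × 80) = 1.659 mg/dL

1.66 mg/dL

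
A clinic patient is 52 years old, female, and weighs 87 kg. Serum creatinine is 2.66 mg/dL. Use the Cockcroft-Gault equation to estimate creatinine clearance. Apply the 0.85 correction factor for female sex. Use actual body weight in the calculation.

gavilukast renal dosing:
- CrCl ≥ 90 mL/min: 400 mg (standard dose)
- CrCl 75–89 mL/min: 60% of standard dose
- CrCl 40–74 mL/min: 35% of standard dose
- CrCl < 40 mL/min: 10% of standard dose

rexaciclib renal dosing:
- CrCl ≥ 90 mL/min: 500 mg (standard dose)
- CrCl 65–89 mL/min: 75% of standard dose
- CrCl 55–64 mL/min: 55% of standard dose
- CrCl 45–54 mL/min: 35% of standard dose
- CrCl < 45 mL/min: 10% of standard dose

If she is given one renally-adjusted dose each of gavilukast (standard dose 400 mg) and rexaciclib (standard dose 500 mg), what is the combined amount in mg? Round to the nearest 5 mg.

90 mg

CrCl = (140 − 52) × 87 / (72 × 2.66) × 0.85 = 7656.0 / 191.52 × 0.85 ≈ 34.0 mL/min
CrCl ≈ 34 mL/min.
gavilukast: < 40 mL/min → 10% of 400 mg = 40 mg.
rexaciclib: < 45 mL/min → 10% of 500 mg = 50 mg.
Total = 40 + 50 = 90 mg.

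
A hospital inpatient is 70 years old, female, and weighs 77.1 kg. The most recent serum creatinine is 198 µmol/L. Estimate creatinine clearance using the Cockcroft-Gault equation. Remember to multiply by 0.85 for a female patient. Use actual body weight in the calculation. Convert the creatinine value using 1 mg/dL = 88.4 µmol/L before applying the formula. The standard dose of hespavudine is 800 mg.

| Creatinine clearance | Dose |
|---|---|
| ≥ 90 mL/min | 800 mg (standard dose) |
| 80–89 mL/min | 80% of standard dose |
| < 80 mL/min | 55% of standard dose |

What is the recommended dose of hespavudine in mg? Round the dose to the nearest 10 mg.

SCr = 198 / 88.4 = 2.24 mg/dL
CrCl = (140 − 70) × 77.1 / (72 × 2.24) × 0.85 = 5397.0 / 161.28 × 0.85 ≈ 28.4 mL/min
CrCl ≈ 28 mL/min → bracket < 80 mL/min.
55% of 800 mg = 440 mg

440 mg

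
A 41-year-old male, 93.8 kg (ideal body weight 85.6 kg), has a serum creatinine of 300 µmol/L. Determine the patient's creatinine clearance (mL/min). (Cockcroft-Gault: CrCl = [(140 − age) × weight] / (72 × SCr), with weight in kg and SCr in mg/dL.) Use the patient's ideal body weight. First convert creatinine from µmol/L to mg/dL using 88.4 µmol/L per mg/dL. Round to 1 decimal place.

SCr = 300 / 88.4 = 3.394 mg/dL
CrCl = (140 − 41) × 85.6 / (72 × 3.394) = 8474.4 / 244.37 ≈ 34.7 mL/min

34.7 mL/min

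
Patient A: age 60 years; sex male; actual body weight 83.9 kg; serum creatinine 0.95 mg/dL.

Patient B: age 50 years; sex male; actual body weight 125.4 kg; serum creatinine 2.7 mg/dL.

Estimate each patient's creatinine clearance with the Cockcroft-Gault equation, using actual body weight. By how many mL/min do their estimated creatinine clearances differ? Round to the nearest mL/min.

40 mL/min

Patient A: CrCl = (140 − 60) × 83.9 / (72 × 0.95) = 6712.0 / 68.40 ≈ 98.1 mL/min
Patient B: CrCl = (140 − 50) × 125.4 / (72 × 2.7) = 11286.0 / 194.40 ≈ 58.1 mL/min
|98.1 − 58.1| = 40.0 mL/min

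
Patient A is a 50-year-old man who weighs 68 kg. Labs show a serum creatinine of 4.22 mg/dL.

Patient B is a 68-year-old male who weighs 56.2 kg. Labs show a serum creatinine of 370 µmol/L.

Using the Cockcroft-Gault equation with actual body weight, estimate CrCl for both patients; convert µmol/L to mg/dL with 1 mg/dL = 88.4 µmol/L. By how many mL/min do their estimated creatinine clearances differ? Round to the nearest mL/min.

7 mL/min

Patient A: CrCl = (140 − 50) × 68 / (72 × 4.22) = 6120.0 / 303.84 ≈ 20.1 mL/min
Patient B: SCr = 370 / 88.4 = 4.186 mg/dL
Patient B: CrCl = (140 − 68) × 56.2 / (72 × 4.186) = 4046.4 / 301.39 ≈ 13.4 mL/min
|20.1 − 13.4| = 6.7 mL/min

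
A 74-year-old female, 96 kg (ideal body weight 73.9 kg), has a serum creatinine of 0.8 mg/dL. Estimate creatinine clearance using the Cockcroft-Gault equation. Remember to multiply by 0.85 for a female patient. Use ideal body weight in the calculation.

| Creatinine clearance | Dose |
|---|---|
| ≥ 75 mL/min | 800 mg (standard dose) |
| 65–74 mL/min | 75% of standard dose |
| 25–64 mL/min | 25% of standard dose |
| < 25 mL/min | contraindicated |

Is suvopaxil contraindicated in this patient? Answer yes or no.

CrCl = (140 − 74) × 73.9 / (72 × 0.8) × 0.85 = 4877.4 / 57.60 × 0.85 ≈ 72.0 mL/min
CrCl ≈ 72 mL/min, which is ≥ 25 mL/min.

no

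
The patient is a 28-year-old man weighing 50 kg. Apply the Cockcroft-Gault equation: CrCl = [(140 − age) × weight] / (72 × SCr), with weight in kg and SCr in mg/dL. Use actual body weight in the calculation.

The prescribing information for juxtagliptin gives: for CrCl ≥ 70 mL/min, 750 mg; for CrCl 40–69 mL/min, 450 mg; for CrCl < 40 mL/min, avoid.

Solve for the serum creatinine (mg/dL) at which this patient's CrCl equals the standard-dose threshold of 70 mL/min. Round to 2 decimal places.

1.11 mg/dL

Standard dose requires CrCl ≥ 70 mL/min.
Set (140 − 28) × 50 / (72 × SCr) = 70
SCr = (140 − 28) × 50 / (72 × 70) = 1.111 mg/dL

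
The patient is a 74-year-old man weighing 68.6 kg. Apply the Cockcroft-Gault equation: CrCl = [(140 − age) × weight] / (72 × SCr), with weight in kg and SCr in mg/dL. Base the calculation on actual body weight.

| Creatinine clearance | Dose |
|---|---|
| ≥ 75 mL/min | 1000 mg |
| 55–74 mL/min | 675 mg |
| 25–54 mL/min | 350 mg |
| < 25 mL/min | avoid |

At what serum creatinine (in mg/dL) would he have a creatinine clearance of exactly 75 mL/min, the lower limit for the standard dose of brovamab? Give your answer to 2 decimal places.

Standard dose requires CrCl ≥ 75 mL/min.
Set (140 − 74) × 68.6 / (72 × SCr) = 75
SCr = (140 − 74) × 68.6 / (72 × 75) = 0.838 mg/dL

0.84 mg/dL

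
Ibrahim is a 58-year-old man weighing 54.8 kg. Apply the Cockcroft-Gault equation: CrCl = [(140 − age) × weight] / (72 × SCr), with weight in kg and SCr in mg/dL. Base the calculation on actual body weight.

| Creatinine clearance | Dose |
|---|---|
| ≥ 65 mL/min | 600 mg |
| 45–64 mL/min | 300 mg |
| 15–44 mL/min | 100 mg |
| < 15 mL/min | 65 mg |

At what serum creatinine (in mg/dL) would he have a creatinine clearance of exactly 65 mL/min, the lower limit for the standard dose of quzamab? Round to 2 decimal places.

Standard dose requires CrCl ≥ 65 mL/min.
Set (140 − 58) × 54.8 / (72 × SCr) = 65
SCr = (140 − 58) × 54.8 / (72 × 65) = 0.960 mg/dL

0.96 mg/dL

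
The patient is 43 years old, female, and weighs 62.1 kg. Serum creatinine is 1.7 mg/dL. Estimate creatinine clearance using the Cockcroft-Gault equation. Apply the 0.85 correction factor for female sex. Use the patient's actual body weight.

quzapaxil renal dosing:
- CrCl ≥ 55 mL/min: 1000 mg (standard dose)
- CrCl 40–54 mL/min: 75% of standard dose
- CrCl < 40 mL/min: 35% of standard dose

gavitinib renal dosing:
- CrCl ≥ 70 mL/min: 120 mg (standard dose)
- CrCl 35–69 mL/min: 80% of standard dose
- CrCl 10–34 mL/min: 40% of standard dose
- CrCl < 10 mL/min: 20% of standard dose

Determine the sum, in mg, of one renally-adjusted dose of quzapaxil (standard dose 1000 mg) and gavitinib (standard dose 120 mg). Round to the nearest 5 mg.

CrCl = (140 − 43) × 62.1 / (72 × 1.7) × 0.85 = 6023.7 / 122.40 × 0.85 ≈ 41.8 mL/min
CrCl ≈ 42 mL/min.
quzapaxil: 40–54 mL/min → 75% of 1000 mg = 750 mg.
gavitinib: 35–69 mL/min → 80% of 120 mg = 96 mg.
Total = 750 + 96 = 846 mg.

845 mg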